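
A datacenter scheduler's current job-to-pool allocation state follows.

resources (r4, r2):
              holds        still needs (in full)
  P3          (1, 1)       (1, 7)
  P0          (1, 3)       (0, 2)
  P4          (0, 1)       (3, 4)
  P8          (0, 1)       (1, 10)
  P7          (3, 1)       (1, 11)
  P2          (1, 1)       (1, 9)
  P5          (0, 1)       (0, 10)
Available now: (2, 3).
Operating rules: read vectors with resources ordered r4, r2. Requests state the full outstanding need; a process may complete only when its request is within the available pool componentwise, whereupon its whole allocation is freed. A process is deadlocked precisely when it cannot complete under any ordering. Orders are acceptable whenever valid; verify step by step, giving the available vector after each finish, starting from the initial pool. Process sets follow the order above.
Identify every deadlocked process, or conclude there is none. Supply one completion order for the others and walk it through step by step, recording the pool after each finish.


Deadlocked: P8, P7, P2 and P5.
Key observation: no order helps: past P0, P4, P3, the free pool tops out at (4, 8), below what each blocked process needs in r2.
The rest can finish in the order P0, P4, P3. Walking it through:
  pool = (2, 3)
  P0 needs (0, 2) <= (2, 3) -> finishes; pool += (1, 3) = (3, 6)
  P4 needs (3, 4) <= (3, 6) -> finishes; pool += (0, 1) = (3, 7)
  P3 needs (1, 7) <= (3, 7) -> finishes; pool += (1, 1) = (4, 8)
The blocked processes can never fit:
  P8 still needs (1, 10) but only (4, 8) is free — short on r2
  P7 still needs (1, 11) but only (4, 8) is free — short on r2
  P2 still needs (1, 9) but only (4, 8) is free — short on r2
  P5 still needs (0, 10) but only (4, 8) is free — short on r2


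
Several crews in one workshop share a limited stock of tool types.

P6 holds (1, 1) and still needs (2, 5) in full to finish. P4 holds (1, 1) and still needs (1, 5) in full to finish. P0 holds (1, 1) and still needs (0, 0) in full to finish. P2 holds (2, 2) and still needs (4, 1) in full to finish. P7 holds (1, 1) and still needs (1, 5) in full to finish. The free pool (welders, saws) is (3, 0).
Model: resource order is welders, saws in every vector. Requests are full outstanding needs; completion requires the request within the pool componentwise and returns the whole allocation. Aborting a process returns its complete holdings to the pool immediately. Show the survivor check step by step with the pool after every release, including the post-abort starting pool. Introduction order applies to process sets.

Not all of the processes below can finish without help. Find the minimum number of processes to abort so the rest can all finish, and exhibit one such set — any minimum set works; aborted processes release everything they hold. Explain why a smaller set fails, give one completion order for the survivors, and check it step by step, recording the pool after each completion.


The answer: abort P6 and P4.
Key observation: aborting P6 and P4 returns (2, 2), and P7 — hopeless before — runs at step 3 with the returned capacity in the pool.
Minimality, checking each single-abort alternative: P6 alone leaves P4 blocked (short on saws); P4 alone leaves P6 blocked (short on saws); P0 alone leaves P6 blocked (short on saws); P2 alone leaves P6 blocked (short on saws); P7 alone leaves P6 blocked (short on saws).
Survivors finish in the order: P0, P2, P7. Step-by-step check (pool after the aborts first):
  pool = (5, 2)
  run P0 (needs (0, 0), free (5, 2)); after release of (1, 1) the pool is (6, 3)
  run P2 (needs (4, 1), free (6, 3)); after release of (2, 2) the pool is (8, 5)
  run P7 (needs (1, 5), free (8, 5)); after release of (1, 1) the pool is (9, 6)


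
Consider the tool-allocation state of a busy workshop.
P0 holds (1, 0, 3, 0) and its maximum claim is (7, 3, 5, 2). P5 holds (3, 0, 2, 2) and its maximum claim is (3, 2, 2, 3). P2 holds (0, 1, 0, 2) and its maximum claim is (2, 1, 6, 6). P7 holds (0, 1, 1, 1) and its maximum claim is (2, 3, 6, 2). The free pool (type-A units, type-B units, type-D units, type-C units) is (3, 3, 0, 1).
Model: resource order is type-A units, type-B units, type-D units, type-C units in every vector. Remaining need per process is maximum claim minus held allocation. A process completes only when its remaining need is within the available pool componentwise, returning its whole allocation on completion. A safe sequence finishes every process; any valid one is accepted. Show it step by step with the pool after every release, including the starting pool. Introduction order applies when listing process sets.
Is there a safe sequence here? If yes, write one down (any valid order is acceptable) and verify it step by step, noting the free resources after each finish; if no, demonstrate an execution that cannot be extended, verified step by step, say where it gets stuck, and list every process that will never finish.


SAFE. One safe sequence: P5, P0, P7, P2.
Key observation: reading the order forward, P5 is the first process whose need (0, 2, 0, 1) meets the free pool (3, 3, 0, 1) exactly on a resource it requests.
Check, step by step:
  pool = (3, 3, 0, 1)
  P5: need (0, 2, 0, 1) fits (3, 3, 0, 1); releases (3, 0, 2, 2), pool now (6, 3, 2, 3)
  P0: need (6, 3, 2, 2) fits (6, 3, 2, 3); releases (1, 0, 3, 0), pool now (7, 3, 5, 3)
  P7: need (2, 2, 5, 1) fits (7, 3, 5, 3); releases (0, 1, 1, 1), pool now (7, 4, 6, 4)
  P2: need (2, 0, 6, 4) fits (7, 4, 6, 4); releases (0, 1, 0, 2), pool now (7, 5, 6, 6)


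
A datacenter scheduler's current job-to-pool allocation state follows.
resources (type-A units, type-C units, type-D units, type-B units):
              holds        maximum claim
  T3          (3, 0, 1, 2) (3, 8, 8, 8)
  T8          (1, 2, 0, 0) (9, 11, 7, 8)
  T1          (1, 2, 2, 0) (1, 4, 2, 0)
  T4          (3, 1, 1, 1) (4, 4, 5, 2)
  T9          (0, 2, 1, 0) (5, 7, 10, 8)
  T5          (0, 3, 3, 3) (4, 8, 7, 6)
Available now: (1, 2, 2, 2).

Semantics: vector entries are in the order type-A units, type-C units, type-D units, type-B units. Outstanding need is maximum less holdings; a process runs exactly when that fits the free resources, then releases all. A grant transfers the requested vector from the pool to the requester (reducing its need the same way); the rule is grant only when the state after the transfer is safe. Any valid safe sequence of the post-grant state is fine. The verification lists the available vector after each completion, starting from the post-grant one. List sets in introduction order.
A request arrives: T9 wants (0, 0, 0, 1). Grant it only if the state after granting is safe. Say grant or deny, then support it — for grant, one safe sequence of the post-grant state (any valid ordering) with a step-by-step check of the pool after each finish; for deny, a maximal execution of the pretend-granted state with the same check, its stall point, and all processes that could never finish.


DENY — the pretend-granted state is unsafe.
Key observation: once T1, T4 finish, the pool peaks at (5, 5, 5, 2) — and every remaining process still needs more type-B units than that.
On the post-grant state, T1, T4 is a maximal run — nothing extends it. Check, step by step:
  pool = (1, 2, 2, 1)
  T1: need (0, 2, 0, 0) fits (1, 2, 2, 1); releases (1, 2, 2, 0), pool now (2, 4, 4, 1)
  T4: need (1, 3, 4, 1) fits (2, 4, 4, 1); releases (3, 1, 1, 1), pool now (5, 5, 5, 2)
  T3 cannot run: need (0, 8, 7, 6) vs free (5, 5, 5, 2) (insufficient type-C units, type-D units and type-B units)
  T8 cannot run: need (8, 9, 7, 8) vs free (5, 5, 5, 2) (insufficient type-A units, type-C units, type-D units and type-B units)
  T9 cannot run: need (5, 5, 9, 7) vs free (5, 5, 5, 2) (insufficient type-D units and type-B units)
  T5 cannot run: need (4, 5, 4, 3) vs free (5, 5, 5, 2) (insufficient type-B units)
Had the request been granted, T3, T8, T9 and T5 could never finish.


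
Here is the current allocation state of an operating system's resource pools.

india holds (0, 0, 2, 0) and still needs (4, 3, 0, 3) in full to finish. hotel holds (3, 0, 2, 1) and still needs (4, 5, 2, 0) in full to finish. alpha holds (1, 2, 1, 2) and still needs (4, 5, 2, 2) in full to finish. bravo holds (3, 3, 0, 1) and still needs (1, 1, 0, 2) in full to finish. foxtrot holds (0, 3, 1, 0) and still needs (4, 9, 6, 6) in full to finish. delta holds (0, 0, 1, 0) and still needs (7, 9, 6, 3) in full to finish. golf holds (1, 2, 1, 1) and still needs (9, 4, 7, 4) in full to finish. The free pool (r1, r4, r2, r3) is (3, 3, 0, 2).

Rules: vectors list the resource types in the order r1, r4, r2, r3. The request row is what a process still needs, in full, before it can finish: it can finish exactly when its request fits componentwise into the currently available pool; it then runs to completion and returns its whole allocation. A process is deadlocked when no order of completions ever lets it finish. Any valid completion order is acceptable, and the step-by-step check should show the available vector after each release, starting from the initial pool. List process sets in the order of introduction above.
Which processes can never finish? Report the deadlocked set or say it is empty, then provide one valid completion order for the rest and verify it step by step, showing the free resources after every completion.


Deadlocked: foxtrot, delta and golf.
Key observation: no order helps: past bravo, india, hotel, alpha, the free pool tops out at (10, 8, 5, 6), below what each blocked process needs in r2.
A valid finishing order for the others: bravo, india, hotel, alpha. Step-by-step check:
  pool = (3, 3, 0, 2)
  run bravo (needs (1, 1, 0, 2), free (3, 3, 0, 2)); after release of (3, 3, 0, 1) the pool is (6, 6, 0, 3)
  run india (needs (4, 3, 0, 3), free (6, 6, 0, 3)); after release of (0, 0, 2, 0) the pool is (6, 6, 2, 3)
  run hotel (needs (4, 5, 2, 0), free (6, 6, 2, 3)); after release of (3, 0, 2, 1) the pool is (9, 6, 4, 4)
  run alpha (needs (4, 5, 2, 2), free (9, 6, 4, 4)); after release of (1, 2, 1, 2) the pool is (10, 8, 5, 6)
None of the blocked processes ever fits:
  blocked: foxtrot wants (4, 9, 6, 6), pool (10, 8, 5, 6) — not enough r4 and r2
  blocked: delta wants (7, 9, 6, 3), pool (10, 8, 5, 6) — not enough r4 and r2
  blocked: golf wants (9, 4, 7, 4), pool (10, 8, 5, 6) — not enough r2


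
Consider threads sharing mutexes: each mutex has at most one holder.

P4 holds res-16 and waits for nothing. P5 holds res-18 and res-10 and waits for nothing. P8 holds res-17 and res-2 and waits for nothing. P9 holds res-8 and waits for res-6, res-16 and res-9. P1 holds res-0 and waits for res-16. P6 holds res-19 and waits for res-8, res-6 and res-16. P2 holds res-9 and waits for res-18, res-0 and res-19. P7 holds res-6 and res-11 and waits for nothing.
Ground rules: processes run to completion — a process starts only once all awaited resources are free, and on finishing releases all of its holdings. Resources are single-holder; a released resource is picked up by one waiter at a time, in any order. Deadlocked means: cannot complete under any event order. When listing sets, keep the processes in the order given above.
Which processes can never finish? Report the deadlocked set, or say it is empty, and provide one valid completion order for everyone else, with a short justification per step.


Deadlocked: P9, P6 and P2.
Key observation: the wait chain closes on itself along P9 -> P2 -> P6 -> P9; no other process is dragged down with it.
A valid finishing order for the others: P4, P8, P7, P1, P5.
Walking it through:
  run P4 (it waits on nothing); releases res-16
  run P8 (it waits on nothing); releases res-17 and res-2
  run P7 (it waits on nothing); releases res-6 and res-11
  P1: everything it awaited (res-16) is free; runs, freeing res-0
  run P5 (it waits on nothing); releases res-18 and res-10


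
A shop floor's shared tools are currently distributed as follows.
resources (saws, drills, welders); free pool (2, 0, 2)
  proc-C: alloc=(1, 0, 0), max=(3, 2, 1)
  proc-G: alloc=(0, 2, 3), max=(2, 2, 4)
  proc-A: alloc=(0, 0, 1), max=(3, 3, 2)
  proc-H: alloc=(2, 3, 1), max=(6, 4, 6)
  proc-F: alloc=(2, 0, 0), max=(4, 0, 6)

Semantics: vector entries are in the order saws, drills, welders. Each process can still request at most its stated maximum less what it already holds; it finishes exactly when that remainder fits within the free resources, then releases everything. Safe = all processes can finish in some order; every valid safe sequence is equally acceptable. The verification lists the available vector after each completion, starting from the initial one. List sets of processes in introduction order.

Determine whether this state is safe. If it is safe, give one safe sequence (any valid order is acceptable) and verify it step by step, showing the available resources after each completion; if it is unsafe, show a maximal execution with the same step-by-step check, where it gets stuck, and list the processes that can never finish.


UNSAFE.
Key observation: after proc-G, proc-C the pool peaks at (3, 2, 5), and each blocked process is short somewhere: proc-A on drills; proc-H on saws; proc-F on welders.
A maximal execution: proc-G, proc-C — then nothing else fits. Check, step by step:
  pool = (2, 0, 2)
  run proc-G (needs (2, 0, 1), free (2, 0, 2)); after release of (0, 2, 3) the pool is (2, 2, 5)
  run proc-C (needs (2, 2, 1), free (2, 2, 5)); after release of (1, 0, 0) the pool is (3, 2, 5)
  proc-A still needs (3, 3, 1) but only (3, 2, 5) is free — short on drills
  proc-H still needs (4, 1, 5) but only (3, 2, 5) is free — short on saws
  proc-F still needs (2, 0, 6) but only (3, 2, 5) is free — short on welders
Processes that can never finish: proc-A, proc-H and proc-F.


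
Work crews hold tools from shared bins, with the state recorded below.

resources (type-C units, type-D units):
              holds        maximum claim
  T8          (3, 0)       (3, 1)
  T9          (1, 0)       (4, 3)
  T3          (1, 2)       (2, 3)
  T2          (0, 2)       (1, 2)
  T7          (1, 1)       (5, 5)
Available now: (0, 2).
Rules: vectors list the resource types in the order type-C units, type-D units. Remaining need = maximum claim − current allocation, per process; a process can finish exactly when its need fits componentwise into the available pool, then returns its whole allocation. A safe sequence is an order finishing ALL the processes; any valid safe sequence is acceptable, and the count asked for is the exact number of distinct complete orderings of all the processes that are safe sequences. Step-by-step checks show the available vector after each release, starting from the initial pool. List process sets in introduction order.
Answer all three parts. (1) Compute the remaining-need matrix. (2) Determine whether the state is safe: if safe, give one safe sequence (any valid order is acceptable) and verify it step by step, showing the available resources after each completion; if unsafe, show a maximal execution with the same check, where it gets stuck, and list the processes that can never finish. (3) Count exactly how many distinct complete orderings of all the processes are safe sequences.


(1) Outstanding need per process (order type-C units, type-D units):
  T8: (0, 1)
  T9: (3, 3)
  T3: (1, 1)
  T2: (1, 0)
  T7: (4, 4)
(2) SAFE — a valid safe sequence is T8, T3, T7, T2, T9.
Key observation: the first exact fit in this order is T7 — it needs (4, 4) with (4, 4) free, meeting a requested resource to the last unit.
Check, step by step:
  pool = (0, 2)
  run T8 (needs (0, 1), free (0, 2)); after release of (3, 0) the pool is (3, 2)
  run T3 (needs (1, 1), free (3, 2)); after release of (1, 2) the pool is (4, 4)
  run T7 (needs (4, 4), free (4, 4)); after release of (1, 1) the pool is (5, 5)
  run T2 (needs (1, 0), free (5, 5)); after release of (0, 2) the pool is (5, 7)
  run T9 (needs (3, 3), free (5, 7)); after release of (1, 0) the pool is (6, 7)
(3) The exact count: 10 of the possible complete orderings are safe sequences.


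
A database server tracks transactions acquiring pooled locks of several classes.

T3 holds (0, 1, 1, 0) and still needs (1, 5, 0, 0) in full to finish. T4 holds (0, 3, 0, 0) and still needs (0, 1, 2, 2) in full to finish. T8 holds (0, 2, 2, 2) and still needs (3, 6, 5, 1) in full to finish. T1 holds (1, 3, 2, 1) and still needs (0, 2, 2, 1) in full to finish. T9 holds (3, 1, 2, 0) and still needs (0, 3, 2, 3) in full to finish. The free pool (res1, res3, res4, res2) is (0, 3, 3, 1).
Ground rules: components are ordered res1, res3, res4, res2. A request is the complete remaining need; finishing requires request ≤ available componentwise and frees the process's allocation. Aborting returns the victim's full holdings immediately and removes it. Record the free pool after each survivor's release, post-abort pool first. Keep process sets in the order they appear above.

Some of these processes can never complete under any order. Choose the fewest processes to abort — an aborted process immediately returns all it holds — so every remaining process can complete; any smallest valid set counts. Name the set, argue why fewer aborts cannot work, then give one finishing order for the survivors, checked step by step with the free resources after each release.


Abort T8.
Key observation: aborting T8 returns (0, 2, 2, 2), and T9 — hopeless before — runs at step 4 with the returned capacity in the pool.
Why nothing smaller works: aborting no one leaves the state deadlocked as given.
One survivor order: T4, T1, T3, T9. Step-by-step check (post-abort pool first):
  pool = (0, 5, 5, 3)
  run T4 (needs (0, 1, 2, 2), free (0, 5, 5, 3)); after release of (0, 3, 0, 0) the pool is (0, 8, 5, 3)
  run T1 (needs (0, 2, 2, 1), free (0, 8, 5, 3)); after release of (1, 3, 2, 1) the pool is (1, 11, 7, 4)
  run T3 (needs (1, 5, 0, 0), free (1, 11, 7, 4)); after release of (0, 1, 1, 0) the pool is (1, 12, 8, 4)
  run T9 (needs (0, 3, 2, 3), free (1, 12, 8, 4)); after release of (3, 1, 2, 0) the pool is (4, 13, 10, 4)


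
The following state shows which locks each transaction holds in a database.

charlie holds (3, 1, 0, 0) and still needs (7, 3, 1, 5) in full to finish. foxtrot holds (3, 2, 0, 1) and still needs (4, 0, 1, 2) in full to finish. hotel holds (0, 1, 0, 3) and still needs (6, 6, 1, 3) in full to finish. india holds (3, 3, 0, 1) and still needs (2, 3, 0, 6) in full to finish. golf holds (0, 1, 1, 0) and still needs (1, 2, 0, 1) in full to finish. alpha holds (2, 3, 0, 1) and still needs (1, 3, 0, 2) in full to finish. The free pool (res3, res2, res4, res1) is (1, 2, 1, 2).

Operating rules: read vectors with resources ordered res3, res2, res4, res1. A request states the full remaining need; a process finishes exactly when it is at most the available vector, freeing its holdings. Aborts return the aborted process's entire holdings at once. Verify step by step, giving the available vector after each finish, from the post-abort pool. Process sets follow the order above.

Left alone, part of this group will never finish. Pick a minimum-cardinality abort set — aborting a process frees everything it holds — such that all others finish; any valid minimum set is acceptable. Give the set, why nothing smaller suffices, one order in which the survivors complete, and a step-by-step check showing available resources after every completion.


The answer: abort india.
Key observation: the returned (3, 3, 0, 1) from india is what brings hotel — unrunnable before, under any order — into play at step 3.
Minimality: the empty abort set fails — the state is deadlocked as it stands.
One survivor order: alpha, golf, hotel, foxtrot, charlie. Step-by-step check (post-abort pool first):
  pool = (4, 5, 1, 3)
  alpha needs (1, 3, 0, 2) <= (4, 5, 1, 3) -> finishes; pool += (2, 3, 0, 1) = (6, 8, 1, 4)
  golf needs (1, 2, 0, 1) <= (6, 8, 1, 4) -> finishes; pool += (0, 1, 1, 0) = (6, 9, 2, 4)
  hotel needs (6, 6, 1, 3) <= (6, 9, 2, 4) -> finishes; pool += (0, 1, 0, 3) = (6, 10, 2, 7)
  foxtrot needs (4, 0, 1, 2) <= (6, 10, 2, 7) -> finishes; pool += (3, 2, 0, 1) = (9, 12, 2, 8)
  charlie needs (7, 3, 1, 5) <= (9, 12, 2, 8) -> finishes; pool += (3, 1, 0, 0) = (12, 13, 2, 8)


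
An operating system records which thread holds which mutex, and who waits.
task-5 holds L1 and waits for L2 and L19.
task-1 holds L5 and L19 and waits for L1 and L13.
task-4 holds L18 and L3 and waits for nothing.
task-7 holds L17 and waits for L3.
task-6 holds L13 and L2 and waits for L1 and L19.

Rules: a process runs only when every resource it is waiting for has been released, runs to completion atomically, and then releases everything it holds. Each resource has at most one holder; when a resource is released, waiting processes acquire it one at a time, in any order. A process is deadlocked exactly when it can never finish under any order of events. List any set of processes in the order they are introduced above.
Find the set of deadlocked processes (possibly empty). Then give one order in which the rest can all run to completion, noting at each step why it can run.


The deadlocked set is task-5, task-1 and task-6.
Key observation: the wait chain closes on itself along task-5 -> task-1 -> task-5; task-6 is caught in further circular waits.
One completion order for the rest: task-4, task-7.
Check, step by step:
  run task-4 (it waits on nothing); releases L18 and L3
  task-7: everything it awaited (L3) is free; runs, freeing L17


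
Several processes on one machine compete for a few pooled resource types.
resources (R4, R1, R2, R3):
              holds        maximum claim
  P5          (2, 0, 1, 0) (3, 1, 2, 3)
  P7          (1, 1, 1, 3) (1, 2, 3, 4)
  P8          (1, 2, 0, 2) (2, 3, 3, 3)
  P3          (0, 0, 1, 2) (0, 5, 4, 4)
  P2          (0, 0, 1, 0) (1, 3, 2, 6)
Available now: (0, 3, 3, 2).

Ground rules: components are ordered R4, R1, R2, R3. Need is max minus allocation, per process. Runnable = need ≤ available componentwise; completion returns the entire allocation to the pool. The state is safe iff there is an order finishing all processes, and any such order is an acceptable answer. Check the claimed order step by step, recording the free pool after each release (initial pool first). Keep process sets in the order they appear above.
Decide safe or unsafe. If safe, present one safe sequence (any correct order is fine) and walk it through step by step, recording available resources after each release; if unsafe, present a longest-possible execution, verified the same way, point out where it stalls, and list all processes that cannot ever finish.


SAFE — a valid safe sequence is P7, P8, P5, P3, P2.
Key observation: reading the order forward, P8 is the first process whose need (1, 1, 3, 1) meets the free pool (1, 4, 4, 5) exactly on a resource it requests.
Verifying each step:
  pool = (0, 3, 3, 2)
  P7 needs (0, 1, 2, 1) <= (0, 3, 3, 2) -> finishes; pool += (1, 1, 1, 3) = (1, 4, 4, 5)
  P8 needs (1, 1, 3, 1) <= (1, 4, 4, 5) -> finishes; pool += (1, 2, 0, 2) = (2, 6, 4, 7)
  P5 needs (1, 1, 1, 3) <= (2, 6, 4, 7) -> finishes; pool += (2, 0, 1, 0) = (4, 6, 5, 7)
  P3 needs (0, 5, 3, 2) <= (4, 6, 5, 7) -> finishes; pool += (0, 0, 1, 2) = (4, 6, 6, 9)
  P2 needs (1, 3, 1, 6) <= (4, 6, 6, 9) -> finishes; pool += (0, 0, 1, 0) = (4, 6, 7, 9)


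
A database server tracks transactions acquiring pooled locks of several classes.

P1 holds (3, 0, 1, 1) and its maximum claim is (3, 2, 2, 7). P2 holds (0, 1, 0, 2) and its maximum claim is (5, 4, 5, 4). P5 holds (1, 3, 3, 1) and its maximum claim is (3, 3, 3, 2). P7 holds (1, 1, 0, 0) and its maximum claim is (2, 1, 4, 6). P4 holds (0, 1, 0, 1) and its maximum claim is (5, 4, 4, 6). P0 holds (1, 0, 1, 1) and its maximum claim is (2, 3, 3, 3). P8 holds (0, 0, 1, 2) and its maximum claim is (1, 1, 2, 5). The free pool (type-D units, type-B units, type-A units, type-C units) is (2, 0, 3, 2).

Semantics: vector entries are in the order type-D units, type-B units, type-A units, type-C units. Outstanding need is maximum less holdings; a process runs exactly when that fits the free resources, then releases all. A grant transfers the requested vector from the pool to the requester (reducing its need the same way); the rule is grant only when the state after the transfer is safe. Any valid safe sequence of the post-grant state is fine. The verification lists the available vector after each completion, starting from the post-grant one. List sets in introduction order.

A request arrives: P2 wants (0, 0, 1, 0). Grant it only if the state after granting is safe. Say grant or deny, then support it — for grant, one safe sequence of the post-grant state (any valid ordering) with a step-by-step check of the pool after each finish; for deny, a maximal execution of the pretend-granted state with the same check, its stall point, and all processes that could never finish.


GRANT: granting preserves safety; a valid post-grant sequence is P5, P8, P0, P7, P4, P2, P1.
Key observation: (2, 0, 2, 2) free after granting still covers P5 first, and each release covers the next.
Step-by-step check of the post-grant state:
  pool = (2, 0, 2, 2)
  P5 needs (2, 0, 0, 1) <= (2, 0, 2, 2) -> finishes; pool += (1, 3, 3, 1) = (3, 3, 5, 3)
  P8 needs (1, 1, 1, 3) <= (3, 3, 5, 3) -> finishes; pool += (0, 0, 1, 2) = (3, 3, 6, 5)
  P0 needs (1, 3, 2, 2) <= (3, 3, 6, 5) -> finishes; pool += (1, 0, 1, 1) = (4, 3, 7, 6)
  P7 needs (1, 0, 4, 6) <= (4, 3, 7, 6) -> finishes; pool += (1, 1, 0, 0) = (5, 4, 7, 6)
  P4 needs (5, 3, 4, 5) <= (5, 4, 7, 6) -> finishes; pool += (0, 1, 0, 1) = (5, 5, 7, 7)
  P2 needs (5, 3, 4, 2) <= (5, 5, 7, 7) -> finishes; pool += (0, 1, 1, 2) = (5, 6, 8, 9)
  P1 needs (0, 2, 1, 6) <= (5, 6, 8, 9) -> finishes; pool += (3, 0, 1, 1) = (8, 6, 9, 10)


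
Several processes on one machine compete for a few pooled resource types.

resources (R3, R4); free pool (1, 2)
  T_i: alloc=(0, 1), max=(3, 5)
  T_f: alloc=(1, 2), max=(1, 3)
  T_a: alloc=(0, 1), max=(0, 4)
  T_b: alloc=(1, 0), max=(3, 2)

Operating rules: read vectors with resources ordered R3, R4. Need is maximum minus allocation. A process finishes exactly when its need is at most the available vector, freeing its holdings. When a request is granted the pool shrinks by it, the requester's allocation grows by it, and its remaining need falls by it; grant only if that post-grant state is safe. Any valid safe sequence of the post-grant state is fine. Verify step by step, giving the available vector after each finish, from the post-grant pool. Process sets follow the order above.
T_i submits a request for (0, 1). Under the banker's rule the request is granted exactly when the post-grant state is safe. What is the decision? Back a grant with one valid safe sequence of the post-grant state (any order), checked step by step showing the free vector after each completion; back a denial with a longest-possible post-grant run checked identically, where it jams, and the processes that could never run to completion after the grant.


GRANT: granting preserves safety; a valid post-grant sequence is T_f, T_a, T_b, T_i.
Key observation: the transfer keeps a workable pool ((1, 1)); T_f starts the safe sequence.
Verifying the post-grant state step by step:
  pool = (1, 1)
  T_f needs (0, 1) <= (1, 1) -> finishes; pool += (1, 2) = (2, 3)
  T_a needs (0, 3) <= (2, 3) -> finishes; pool += (0, 1) = (2, 4)
  T_b needs (2, 2) <= (2, 4) -> finishes; pool += (1, 0) = (3, 4)
  T_i needs (3, 3) <= (3, 4) -> finishes; pool += (0, 2) = (3, 6)


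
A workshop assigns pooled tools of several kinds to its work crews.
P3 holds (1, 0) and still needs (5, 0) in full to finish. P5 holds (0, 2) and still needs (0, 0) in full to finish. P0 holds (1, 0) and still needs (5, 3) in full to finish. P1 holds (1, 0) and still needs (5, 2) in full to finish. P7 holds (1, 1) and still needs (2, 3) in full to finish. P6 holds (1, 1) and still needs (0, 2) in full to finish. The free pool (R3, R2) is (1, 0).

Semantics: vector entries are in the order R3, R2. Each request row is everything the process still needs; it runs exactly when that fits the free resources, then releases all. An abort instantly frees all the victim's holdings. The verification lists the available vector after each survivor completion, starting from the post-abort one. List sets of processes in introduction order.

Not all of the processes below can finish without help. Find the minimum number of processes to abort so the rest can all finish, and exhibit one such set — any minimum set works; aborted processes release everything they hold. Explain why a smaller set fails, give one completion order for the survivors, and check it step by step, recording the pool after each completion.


Abort P0 and P1.
Key observation: the deadlocked P3 becomes finishable only because P0 and P1 released (2, 0); it completes at step 4 below.
Minimality, checking each single-abort alternative: P3 alone leaves P0 blocked (short on R3); P5 alone leaves P3 blocked (short on R3); P0 alone leaves P3 blocked (short on R3); P1 alone leaves P3 blocked (short on R3); P7 alone leaves P3 blocked (short on R3); P6 alone leaves P3 blocked (short on R3).
One survivor order: P5, P6, P7, P3. Walking it through (post-abort pool first):
  pool = (3, 0)
  P5 needs (0, 0) <= (3, 0) -> finishes; pool += (0, 2) = (3, 2)
  P6 needs (0, 2) <= (3, 2) -> finishes; pool += (1, 1) = (4, 3)
  P7 needs (2, 3) <= (4, 3) -> finishes; pool += (1, 1) = (5, 4)
  P3 needs (5, 0) <= (5, 4) -> finishes; pool += (1, 0) = (6, 4)


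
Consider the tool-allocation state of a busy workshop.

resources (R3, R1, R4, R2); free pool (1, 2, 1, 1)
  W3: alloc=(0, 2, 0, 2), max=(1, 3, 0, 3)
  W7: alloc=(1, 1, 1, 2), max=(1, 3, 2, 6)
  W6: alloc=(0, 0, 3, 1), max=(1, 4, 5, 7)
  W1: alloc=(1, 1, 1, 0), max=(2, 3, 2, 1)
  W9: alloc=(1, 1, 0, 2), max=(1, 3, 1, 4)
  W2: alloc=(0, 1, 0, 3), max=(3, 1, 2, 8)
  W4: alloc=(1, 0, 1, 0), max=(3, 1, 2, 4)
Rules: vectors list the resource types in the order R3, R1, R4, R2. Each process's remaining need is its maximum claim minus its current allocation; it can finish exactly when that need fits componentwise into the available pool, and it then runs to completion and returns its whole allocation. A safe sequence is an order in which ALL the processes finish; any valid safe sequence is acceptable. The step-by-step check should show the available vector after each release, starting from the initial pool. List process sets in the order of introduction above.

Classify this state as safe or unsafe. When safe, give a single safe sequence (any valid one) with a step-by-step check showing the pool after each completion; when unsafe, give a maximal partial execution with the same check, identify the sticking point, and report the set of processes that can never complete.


SAFE. One safe sequence: W3, W9, W1, W4, W2, W7, W6.
Key observation: the first exact fit in this order is W3 — it needs (1, 1, 0, 1) with (1, 2, 1, 1) free, meeting a requested resource to the last unit.
Check, step by step:
  pool = (1, 2, 1, 1)
  W3: need (1, 1, 0, 1) fits (1, 2, 1, 1); releases (0, 2, 0, 2), pool now (1, 4, 1, 3)
  W9: need (0, 2, 1, 2) fits (1, 4, 1, 3); releases (1, 1, 0, 2), pool now (2, 5, 1, 5)
  W1: need (1, 2, 1, 1) fits (2, 5, 1, 5); releases (1, 1, 1, 0), pool now (3, 6, 2, 5)
  W4: need (2, 1, 1, 4) fits (3, 6, 2, 5); releases (1, 0, 1, 0), pool now (4, 6, 3, 5)
  W2: need (3, 0, 2, 5) fits (4, 6, 3, 5); releases (0, 1, 0, 3), pool now (4, 7, 3, 8)
  W7: need (0, 2, 1, 4) fits (4, 7, 3, 8); releases (1, 1, 1, 2), pool now (5, 8, 4, 10)
  W6: need (1, 4, 2, 6) fits (5, 8, 4, 10); releases (0, 0, 3, 1), pool now (5, 8, 7, 11)


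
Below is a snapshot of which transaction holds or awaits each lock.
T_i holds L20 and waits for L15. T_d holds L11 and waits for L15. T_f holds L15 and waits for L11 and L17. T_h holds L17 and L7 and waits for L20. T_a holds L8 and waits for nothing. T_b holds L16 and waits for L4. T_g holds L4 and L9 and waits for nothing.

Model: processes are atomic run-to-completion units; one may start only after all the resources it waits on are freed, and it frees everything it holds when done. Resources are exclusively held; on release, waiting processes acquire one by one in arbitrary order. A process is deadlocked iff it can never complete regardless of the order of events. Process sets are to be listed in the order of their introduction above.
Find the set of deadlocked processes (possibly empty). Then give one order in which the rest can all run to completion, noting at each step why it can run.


The deadlocked set is T_i, T_d, T_f and T_h.
Key observation: T_f -> T_d -> T_f is a circular wait — nothing in it can go first; T_i and T_h are caught in further circular waits.
One completion order for the rest: T_a, T_g, T_b.
Verifying each step:
  run T_a (it waits on nothing); releases L8
  run T_g (it waits on nothing); releases L4 and L9
  T_b waits on L4 — all released -> runs and releases L16


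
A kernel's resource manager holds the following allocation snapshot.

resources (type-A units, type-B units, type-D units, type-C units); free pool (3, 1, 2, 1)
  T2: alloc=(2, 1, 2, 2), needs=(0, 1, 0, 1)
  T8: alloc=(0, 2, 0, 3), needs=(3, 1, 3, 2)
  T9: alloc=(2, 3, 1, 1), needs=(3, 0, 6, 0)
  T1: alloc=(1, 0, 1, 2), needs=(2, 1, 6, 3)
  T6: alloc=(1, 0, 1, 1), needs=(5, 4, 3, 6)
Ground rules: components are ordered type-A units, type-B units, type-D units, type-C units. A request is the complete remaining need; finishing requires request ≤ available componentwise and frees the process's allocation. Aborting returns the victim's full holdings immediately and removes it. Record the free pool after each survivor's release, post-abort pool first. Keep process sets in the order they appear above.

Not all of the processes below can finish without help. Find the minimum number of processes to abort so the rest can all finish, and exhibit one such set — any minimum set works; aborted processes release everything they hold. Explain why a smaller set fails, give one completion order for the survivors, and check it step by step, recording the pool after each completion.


Abort T1.
Key observation: before aborting T1, T9 was permanently blocked — no order could ever run it; afterwards it completes at step 4.
No smaller set exists: with zero aborts the deadlock remains.
One survivor order: T8, T2, T6, T9. Check, step by step (post-abort pool first):
  pool = (4, 1, 3, 3)
  T8: need (3, 1, 3, 2) fits (4, 1, 3, 3); releases (0, 2, 0, 3), pool now (4, 3, 3, 6)
  T2: need (0, 1, 0, 1) fits (4, 3, 3, 6); releases (2, 1, 2, 2), pool now (6, 4, 5, 8)
  T6: need (5, 4, 3, 6) fits (6, 4, 5, 8); releases (1, 0, 1, 1), pool now (7, 4, 6, 9)
  T9: need (3, 0, 6, 0) fits (7, 4, 6, 9); releases (2, 3, 1, 1), pool now (9, 7, 7, 10)


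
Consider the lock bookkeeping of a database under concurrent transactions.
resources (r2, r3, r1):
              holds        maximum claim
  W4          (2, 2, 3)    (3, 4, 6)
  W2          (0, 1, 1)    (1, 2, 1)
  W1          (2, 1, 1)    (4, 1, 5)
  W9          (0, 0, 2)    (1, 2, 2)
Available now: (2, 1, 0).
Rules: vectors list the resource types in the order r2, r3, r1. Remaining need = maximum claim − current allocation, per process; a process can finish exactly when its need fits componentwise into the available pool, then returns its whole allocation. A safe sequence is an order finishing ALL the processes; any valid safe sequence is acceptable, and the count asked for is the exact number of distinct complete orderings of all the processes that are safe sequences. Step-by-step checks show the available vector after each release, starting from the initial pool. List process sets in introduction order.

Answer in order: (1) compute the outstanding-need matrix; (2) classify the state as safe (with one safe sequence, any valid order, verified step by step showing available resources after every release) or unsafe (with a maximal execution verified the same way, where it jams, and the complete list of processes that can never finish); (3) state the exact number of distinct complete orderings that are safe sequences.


(1) Remaining need (order r2, r3, r1):
  W4: (1, 2, 3)
  W2: (1, 1, 0)
  W1: (2, 0, 4)
  W9: (1, 2, 0)
(2) The state is SAFE; one workable sequence: W2, W9, W4, W1.
Key observation: at W2 the run first touches a limit — (1, 1, 0) against (2, 1, 0), exact on a resource it actually requests.
Verifying each step:
  pool = (2, 1, 0)
  W2: need (1, 1, 0) fits (2, 1, 0); releases (0, 1, 1), pool now (2, 2, 1)
  W9: need (1, 2, 0) fits (2, 2, 1); releases (0, 0, 2), pool now (2, 2, 3)
  W4: need (1, 2, 3) fits (2, 2, 3); releases (2, 2, 3), pool now (4, 4, 6)
  W1: need (2, 0, 4) fits (4, 4, 6); releases (2, 1, 1), pool now (6, 5, 7)
(3) Exactly 1 of the possible complete orderings is a safe sequence.


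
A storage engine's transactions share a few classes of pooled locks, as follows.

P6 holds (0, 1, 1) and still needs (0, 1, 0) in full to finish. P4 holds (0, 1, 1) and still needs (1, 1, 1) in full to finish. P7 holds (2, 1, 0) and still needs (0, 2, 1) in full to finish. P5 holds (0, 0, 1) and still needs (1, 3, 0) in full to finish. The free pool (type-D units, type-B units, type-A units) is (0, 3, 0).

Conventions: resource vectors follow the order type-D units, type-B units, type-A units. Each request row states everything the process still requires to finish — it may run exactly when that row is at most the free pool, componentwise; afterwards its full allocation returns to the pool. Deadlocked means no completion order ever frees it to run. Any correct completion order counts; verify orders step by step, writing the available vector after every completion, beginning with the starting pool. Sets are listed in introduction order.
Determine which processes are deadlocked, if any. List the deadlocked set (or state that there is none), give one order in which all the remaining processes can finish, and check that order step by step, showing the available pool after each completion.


Nothing here is deadlocked.
Key observation: P6 can run right away; the returned allocation unlocks the remaining processes in turn.
The rest can finish in the order P6, P7, P4, P5. Verifying each step:
  pool = (0, 3, 0)
  run P6 (needs (0, 1, 0), free (0, 3, 0)); after release of (0, 1, 1) the pool is (0, 4, 1)
  run P7 (needs (0, 2, 1), free (0, 4, 1)); after release of (2, 1, 0) the pool is (2, 5, 1)
  run P4 (needs (1, 1, 1), free (2, 5, 1)); after release of (0, 1, 1) the pool is (2, 6, 2)
  run P5 (needs (1, 3, 0), free (2, 6, 2)); after release of (0, 0, 1) the pool is (2, 6, 3)


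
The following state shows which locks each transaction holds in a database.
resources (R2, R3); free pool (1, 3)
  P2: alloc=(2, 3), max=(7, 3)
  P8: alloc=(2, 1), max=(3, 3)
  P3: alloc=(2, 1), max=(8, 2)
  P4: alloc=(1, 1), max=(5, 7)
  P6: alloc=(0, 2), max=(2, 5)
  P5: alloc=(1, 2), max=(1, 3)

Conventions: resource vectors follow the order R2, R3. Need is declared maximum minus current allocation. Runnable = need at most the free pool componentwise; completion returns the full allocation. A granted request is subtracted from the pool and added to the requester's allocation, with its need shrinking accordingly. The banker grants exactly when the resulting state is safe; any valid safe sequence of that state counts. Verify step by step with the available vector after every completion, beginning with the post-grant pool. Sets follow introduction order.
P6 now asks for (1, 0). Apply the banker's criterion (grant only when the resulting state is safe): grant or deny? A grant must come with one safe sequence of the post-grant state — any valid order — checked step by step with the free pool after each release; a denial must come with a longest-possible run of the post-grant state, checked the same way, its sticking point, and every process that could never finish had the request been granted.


GRANT. The post-grant state is safe; one safe sequence: P5, P6, P8, P4, P2, P3.
Key observation: with (0, 3) left after the transfer, P5 can run at once — the state stays safe.
Step-by-step check of the post-grant state:
  pool = (0, 3)
  P5: need (0, 1) fits (0, 3); releases (1, 2), pool now (1, 5)
  P6: need (1, 3) fits (1, 5); releases (1, 2), pool now (2, 7)
  P8: need (1, 2) fits (2, 7); releases (2, 1), pool now (4, 8)
  P4: need (4, 6) fits (4, 8); releases (1, 1), pool now (5, 9)
  P2: need (5, 0) fits (5, 9); releases (2, 3), pool now (7, 12)
  P3: need (6, 1) fits (7, 12); releases (2, 1), pool now (9, 13)
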